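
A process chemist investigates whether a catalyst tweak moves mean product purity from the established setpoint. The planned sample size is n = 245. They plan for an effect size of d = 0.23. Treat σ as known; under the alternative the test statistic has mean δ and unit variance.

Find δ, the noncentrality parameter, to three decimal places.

δ = d·√n = 0.23 × √245 = 3.6001

δ ≈ 3.600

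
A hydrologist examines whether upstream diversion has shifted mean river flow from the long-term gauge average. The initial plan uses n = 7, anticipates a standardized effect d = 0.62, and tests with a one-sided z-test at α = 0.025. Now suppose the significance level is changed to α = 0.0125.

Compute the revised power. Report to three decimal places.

Power ≈ 0.274

δ = d·√n = 0.62 × √7 = 1.6404 (unchanged). New critical value: z_{0.0125} = 2.241.
Revised power = Φ(δ − 2.241) = Φ(-0.601) = 0.2739.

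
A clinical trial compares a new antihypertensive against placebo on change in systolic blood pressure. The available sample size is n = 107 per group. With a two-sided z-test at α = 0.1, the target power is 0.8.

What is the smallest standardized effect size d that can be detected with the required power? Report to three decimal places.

d ≈ 0.340

Need Φ(δ − 1.645) = 0.8, so δ = 1.645 + 0.842 = 2.486.
(The second rejection-region term Φ(−δ − z_{α/2}) is negligible and dropped.)
δ = d·√(n/2) ⇒ d = δ/√(n/2) = 2.486/√(107/2) = 0.3399.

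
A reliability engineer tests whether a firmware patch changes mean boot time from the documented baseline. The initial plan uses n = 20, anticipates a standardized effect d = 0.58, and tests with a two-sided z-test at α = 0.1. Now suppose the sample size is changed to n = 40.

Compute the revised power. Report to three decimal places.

Power ≈ 0.978

With n = 40: δ = d·√n = 0.58 × √40 = 3.6682. Critical value z_{0.05} = 1.645.
Revised power = Φ(δ − 1.645) + Φ(−δ − 1.645) = Φ(2.023) + Φ(-5.313) = 0.9785 + 0.0000 = 0.9785.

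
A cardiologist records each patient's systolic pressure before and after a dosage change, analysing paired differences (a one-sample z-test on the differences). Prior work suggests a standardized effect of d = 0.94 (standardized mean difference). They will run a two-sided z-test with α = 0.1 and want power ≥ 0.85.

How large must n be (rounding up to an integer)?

Set Φ(δ − 1.645) = 0.85; then δ − 1.645 = Φ⁻¹(0.85) = 1.036, giving δ = 2.681.
(Ignoring the negligible lower-tail rejection probability gives the usual closed-form inversion.)
δ = d·√n ⇒ n = (δ/d)² = (2.681 / 0.94)² = 8.14.
Rounding up, n = 9.

n = 9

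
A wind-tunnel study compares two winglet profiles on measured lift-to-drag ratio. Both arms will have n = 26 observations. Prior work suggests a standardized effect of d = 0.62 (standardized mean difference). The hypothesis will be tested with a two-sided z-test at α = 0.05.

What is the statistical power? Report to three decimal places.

Noncentrality parameter: δ = d·√(n/2) = 0.62 × √(26/2) = 2.2354
Two-sided α = 0.05 → critical value z_{0.025} = 1.960.
Power = Φ(δ − 1.960) + Φ(−δ − 1.960) = Φ(0.275) + Φ(-4.195) = 0.6085 + 0.0000 = 0.6085.

Power ≈ 0.609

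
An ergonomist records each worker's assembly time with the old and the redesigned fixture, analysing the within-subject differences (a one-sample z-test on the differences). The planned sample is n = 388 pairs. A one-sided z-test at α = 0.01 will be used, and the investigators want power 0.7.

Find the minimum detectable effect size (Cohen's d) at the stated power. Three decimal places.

d ≈ 0.145

Need Φ(δ − 2.326) = 0.7, so δ = 2.326 + 0.524 = 2.851.
δ = d·√n ⇒ d = δ/√n = 2.851/√388 = 0.1447.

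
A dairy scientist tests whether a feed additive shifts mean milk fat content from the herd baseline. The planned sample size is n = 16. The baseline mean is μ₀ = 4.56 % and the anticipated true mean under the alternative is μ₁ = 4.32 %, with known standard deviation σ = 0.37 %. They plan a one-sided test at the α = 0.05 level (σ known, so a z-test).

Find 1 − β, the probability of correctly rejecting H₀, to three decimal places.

Power ≈ 0.829

Standardized effect: d = |μ₁ − μ₀| / σ = |4.32 − 4.56| / 0.37 = 0.6486
Noncentrality parameter: δ = d·√n = 0.6486 × √16 = 2.5946
Critical value for a one-sided test at α = 0.05: z_α = 1.645.
Power = Φ(δ − 1.645) = Φ(0.950) = 0.8289.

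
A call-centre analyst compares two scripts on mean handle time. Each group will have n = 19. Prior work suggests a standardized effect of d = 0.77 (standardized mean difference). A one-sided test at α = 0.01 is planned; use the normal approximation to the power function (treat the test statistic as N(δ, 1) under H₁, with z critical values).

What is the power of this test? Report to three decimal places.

Power ≈ 0.519

Noncentrality parameter: δ = d·√(n/2) = 0.77 × √(19/2) = 2.3733
Critical value for a one-sided test at α = 0.01: z_α = 2.326.
Power = Φ(δ − 2.326) = Φ(0.047) = 0.5187.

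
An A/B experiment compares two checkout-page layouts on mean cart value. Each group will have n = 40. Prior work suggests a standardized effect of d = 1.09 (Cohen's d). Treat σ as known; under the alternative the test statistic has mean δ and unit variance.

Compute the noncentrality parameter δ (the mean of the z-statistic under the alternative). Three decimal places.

δ ≈ 4.875

The noncentrality parameter scales effect size by the design's sample-size factor: δ = d·√(n/2) = 1.09 × √(40/2) = 4.8746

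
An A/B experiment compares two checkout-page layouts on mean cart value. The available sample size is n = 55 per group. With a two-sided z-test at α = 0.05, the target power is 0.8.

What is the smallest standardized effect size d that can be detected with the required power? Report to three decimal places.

d ≈ 0.534

Need Φ(δ − 1.960) = 0.8, so δ = 1.960 + 0.842 = 2.802.
(The second rejection-region term Φ(−δ − z_{α/2}) is negligible and dropped.)
δ = d·√(n/2) ⇒ d = δ/√(n/2) = 2.802/√(55/2) = 0.5342.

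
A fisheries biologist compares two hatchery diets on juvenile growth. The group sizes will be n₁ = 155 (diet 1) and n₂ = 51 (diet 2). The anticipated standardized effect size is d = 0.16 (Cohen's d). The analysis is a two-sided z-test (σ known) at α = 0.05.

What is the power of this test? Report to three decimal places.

Noncentrality parameter: δ = d / √(1/n₁ + 1/n₂) = 0.16 / √(1/155 + 1/51) = 0.9911
Critical value for a two-sided test at α = 0.05: z_{α/2} = 1.960.
Power = Φ(δ − 1.960) + Φ(−δ − 1.960) = Φ(-0.969) + Φ(-2.951) = 0.1663 + 0.0016 = 0.1679.

Power ≈ 0.168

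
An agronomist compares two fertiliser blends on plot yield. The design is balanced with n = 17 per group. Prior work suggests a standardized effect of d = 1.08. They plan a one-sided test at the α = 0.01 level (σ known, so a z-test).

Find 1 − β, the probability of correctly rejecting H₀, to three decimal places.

Noncentrality parameter: δ = d·√(n/2) = 1.08 × √(17/2) = 3.1487
Critical value for a one-sided test at α = 0.01: z_α = 2.326.
Power = Φ(δ − 2.326) = Φ(0.822) = 0.7946.

Power ≈ 0.795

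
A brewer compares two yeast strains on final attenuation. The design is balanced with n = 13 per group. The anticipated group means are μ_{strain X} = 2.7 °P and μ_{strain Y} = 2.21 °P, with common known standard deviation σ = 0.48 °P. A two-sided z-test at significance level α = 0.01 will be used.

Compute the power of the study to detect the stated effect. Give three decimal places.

Power ≈ 0.511

Standardized effect: d = |μ_{strain X} − μ_{strain Y}| / σ = |2.7 − 2.21| / 0.48 = 1.0208
Noncentrality parameter: δ = d·√(n/2) = 1.0208 × √(13/2) = 2.6026
Critical value for a two-sided test at α = 0.01: z_{α/2} = 2.576.
Power = Φ(δ − 2.576) + Φ(−δ − 2.576) = Φ(0.027) + Φ(-5.178) = 0.5107 + 0.0000 = 0.5107.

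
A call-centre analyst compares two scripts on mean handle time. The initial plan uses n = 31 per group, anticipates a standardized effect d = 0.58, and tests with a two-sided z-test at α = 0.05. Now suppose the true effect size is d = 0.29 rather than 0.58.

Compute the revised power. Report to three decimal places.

Power ≈ 0.208

With d = 0.29: δ = d·√(n/2) = 0.29 × √(31/2) = 1.1417. Critical value z_{0.025} = 1.960.
Revised power = Φ(δ − 1.960) + Φ(−δ − 1.960) = Φ(-0.818) + Φ(-3.102) = 0.2066 + 0.0010 = 0.2076.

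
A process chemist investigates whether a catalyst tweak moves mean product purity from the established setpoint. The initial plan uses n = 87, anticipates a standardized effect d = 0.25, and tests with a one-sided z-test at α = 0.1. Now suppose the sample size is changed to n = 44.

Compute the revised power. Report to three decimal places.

With n = 44: δ = d·√n = 0.25 × √44 = 1.6583. Critical value z_{0.1} = 1.282.
Revised power = Φ(δ − 1.282) = Φ(0.377) = 0.6468.

Power ≈ 0.647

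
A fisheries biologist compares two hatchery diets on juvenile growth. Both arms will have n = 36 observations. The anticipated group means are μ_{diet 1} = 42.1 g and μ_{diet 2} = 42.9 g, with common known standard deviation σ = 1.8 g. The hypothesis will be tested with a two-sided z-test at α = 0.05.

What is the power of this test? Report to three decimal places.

Power ≈ 0.470

Standardized effect: d = |μ_{diet 1} − μ_{diet 2}| / σ = |42.1 − 42.9| / 1.8 = 0.4444
Noncentrality parameter: δ = d·√(n/2) = 0.4444 × √(36/2) = 1.8856
Critical value for a two-sided test at α = 0.05: z_{α/2} = 1.960.
Power = Φ(δ − 1.960) + Φ(−δ − 1.960) = Φ(-0.074) + Φ(-3.846) = 0.4704 + 0.0001 = 0.4704.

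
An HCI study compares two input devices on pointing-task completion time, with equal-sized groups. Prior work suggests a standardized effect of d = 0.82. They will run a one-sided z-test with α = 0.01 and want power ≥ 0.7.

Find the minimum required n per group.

n = 25 per group

Set Φ(δ − 2.326) = 0.7; then δ − 2.326 = Φ⁻¹(0.7) = 0.524, giving δ = 2.851.
δ = d·√(n/2) ⇒ n = 2(δ/d)² = 2 × (2.851 / 0.82)² = 24.17.
Round up to the next whole unit.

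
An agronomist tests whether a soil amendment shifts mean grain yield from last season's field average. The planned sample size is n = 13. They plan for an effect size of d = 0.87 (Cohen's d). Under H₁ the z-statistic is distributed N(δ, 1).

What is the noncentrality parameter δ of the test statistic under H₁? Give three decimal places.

The noncentrality parameter scales effect size by the design's sample-size factor: δ = d·√n = 0.87 × √13 = 3.1368

δ ≈ 3.137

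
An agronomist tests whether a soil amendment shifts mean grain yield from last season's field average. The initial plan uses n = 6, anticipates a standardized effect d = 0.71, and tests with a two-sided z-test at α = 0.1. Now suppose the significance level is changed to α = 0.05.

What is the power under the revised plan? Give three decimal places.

Power ≈ 0.413

δ = d·√n = 0.71 × √6 = 1.7391 (unchanged). New critical value: z_{0.025} = 1.960.
Revised power = Φ(δ − 1.960) + Φ(−δ − 1.960) = Φ(-0.221) + Φ(-3.699) = 0.4126 + 0.0001 = 0.4127.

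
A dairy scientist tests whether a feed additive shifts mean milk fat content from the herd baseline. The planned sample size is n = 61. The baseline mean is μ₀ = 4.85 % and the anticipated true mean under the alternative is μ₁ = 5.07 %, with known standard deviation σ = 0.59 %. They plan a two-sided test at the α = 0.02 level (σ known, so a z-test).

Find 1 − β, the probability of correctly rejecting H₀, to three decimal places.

Standardized effect: d = |μ₁ − μ₀| / σ = |5.07 − 4.85| / 0.59 = 0.3729
Noncentrality parameter: δ = d·√n = 0.3729 × √61 = 2.9123
Two-sided α = 0.02 → critical value z_{0.01} = 2.326.
Power = Φ(δ − 2.326) + Φ(−δ − 2.326) = Φ(0.586) + Φ(-5.239) = 0.7210 + 0.0000 = 0.7210.

Power ≈ 0.721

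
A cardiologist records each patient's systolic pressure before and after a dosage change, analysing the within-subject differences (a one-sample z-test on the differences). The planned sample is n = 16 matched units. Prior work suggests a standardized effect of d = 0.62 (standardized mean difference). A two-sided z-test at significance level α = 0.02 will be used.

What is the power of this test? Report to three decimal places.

Power ≈ 0.561

Noncentrality parameter: δ = d·√n = 0.62 × √16 = 2.4800
Two-sided α = 0.02 → critical value z_{0.01} = 2.326.
Power = Φ(δ − 2.326) + Φ(−δ − 2.326) = Φ(0.154) + Φ(-4.806) = 0.5611 + 0.0000 = 0.5611.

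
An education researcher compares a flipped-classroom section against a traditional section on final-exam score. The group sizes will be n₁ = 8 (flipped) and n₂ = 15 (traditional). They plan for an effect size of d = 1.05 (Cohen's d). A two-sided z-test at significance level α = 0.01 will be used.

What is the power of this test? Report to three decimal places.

Noncentrality parameter: δ = d / √(1/n₁ + 1/n₂) = 1.05 / √(1/8 + 1/15) = 2.3984
Critical value for a two-sided test at α = 0.01: z_{α/2} = 2.576.
Power = Φ(δ − 2.576) + Φ(−δ − 2.576) = Φ(-0.177) + Φ(-4.974) = 0.4296 + 0.0000 = 0.4296.

Power ≈ 0.430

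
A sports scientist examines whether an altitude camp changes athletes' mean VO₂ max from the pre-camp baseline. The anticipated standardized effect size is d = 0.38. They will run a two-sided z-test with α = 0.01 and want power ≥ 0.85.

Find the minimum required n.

n = 91

For power 0.85 need Φ(δ − z_{0.005}) = 0.85, so δ = z_{0.005} + z_{0.15} = 2.576 + 1.036 = 3.612.
(The Φ(−δ − z_{α/2}) term is vanishingly small for δ > 0 and is dropped in the standard sample-size formula.)
δ = d·√n ⇒ n = (δ/d)² = (3.612 / 0.38)² = 90.36.
Round up to the next whole unit.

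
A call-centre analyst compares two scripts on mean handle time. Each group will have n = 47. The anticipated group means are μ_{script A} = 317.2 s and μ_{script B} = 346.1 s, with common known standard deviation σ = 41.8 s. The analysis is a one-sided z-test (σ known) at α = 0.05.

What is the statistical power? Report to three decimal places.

Power ≈ 0.956

Standardized effect: d = |μ_{script A} − μ_{script B}| / σ = |317.2 − 346.1| / 41.8 = 0.6914
Noncentrality parameter: δ = d·√(n/2) = 0.6914 × √(47/2) = 3.3516
Critical value for a one-sided test at α = 0.05: z_α = 1.645.
Power = P(Z > 1.645 − δ) = Φ(1.707) = 0.9561.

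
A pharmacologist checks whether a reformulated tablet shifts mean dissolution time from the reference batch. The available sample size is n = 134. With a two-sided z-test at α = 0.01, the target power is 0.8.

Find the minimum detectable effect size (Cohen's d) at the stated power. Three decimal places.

d ≈ 0.295

Required noncentrality: δ = z_{0.005} + z_{0.20} = 2.576 + 0.842 = 3.417.
(The second rejection-region term Φ(−δ − z_{α/2}) is negligible and dropped.)
δ = d·√n ⇒ d = δ/√n = 3.417/√134 = 0.2952.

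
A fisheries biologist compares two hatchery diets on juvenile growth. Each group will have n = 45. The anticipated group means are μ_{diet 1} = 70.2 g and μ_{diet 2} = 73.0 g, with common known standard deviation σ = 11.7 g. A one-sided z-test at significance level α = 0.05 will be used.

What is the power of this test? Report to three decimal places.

Standardized effect: d = |μ_{diet 1} − μ_{diet 2}| / σ = |70.2 − 73.0| / 11.7 = 0.2393
Noncentrality parameter: δ = d·√(n/2) = 0.2393 × √(45/2) = 1.1352
Critical value for a one-sided test at α = 0.05: z_α = 1.645.
Power = P(Z > 1.645 − δ) = Φ(-0.510) = 0.3051.

Power ≈ 0.305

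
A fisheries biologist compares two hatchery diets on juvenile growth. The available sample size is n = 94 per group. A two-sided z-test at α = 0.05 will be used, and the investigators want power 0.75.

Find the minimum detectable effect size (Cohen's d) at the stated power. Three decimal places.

Required noncentrality: δ = z_{0.025} + z_{0.25} = 1.960 + 0.674 = 2.634.
(Lower-tail contribution to power is negligible for δ > 0.)
δ = d·√(n/2) ⇒ d = δ/√(n/2) = 2.634/√(94/2) = 0.3843.

d ≈ 0.384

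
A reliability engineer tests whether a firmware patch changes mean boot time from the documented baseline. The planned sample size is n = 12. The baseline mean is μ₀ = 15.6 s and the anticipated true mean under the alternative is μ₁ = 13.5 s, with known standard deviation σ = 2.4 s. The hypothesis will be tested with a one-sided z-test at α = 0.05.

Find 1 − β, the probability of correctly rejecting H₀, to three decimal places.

Power ≈ 0.917

Standardized effect: d = |μ₁ − μ₀| / σ = |13.5 − 15.6| / 2.4 = 0.8750
Noncentrality parameter: δ = d·√n = 0.8750 × √12 = 3.0311
One-sided α = 0.05 → critical value z_{0.05} = 1.645.
Power = P(Z > 1.645 − δ) = Φ(1.386) = 0.9172.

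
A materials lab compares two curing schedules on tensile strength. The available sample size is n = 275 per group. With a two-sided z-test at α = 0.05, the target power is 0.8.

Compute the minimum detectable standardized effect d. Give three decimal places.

Required noncentrality: δ = z_{0.025} + z_{0.20} = 1.960 + 0.842 = 2.802.
(Lower-tail contribution to power is negligible for δ > 0.)
δ = d·√(n/2) ⇒ d = δ/√(n/2) = 2.802/√(275/2) = 0.2389.

d ≈ 0.239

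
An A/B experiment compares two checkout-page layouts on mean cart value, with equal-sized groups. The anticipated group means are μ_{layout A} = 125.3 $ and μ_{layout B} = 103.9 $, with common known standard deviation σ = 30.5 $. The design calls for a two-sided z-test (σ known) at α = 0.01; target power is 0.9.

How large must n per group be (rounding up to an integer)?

Standardized effect: d = |μ_{layout A} − μ_{layout B}| / σ = |125.3 − 103.9| / 30.5 = 0.7016
For power 0.9 need Φ(δ − z_{0.005}) = 0.9, so δ = z_{0.005} + z_{0.10} = 2.576 + 1.282 = 3.857.
(Ignoring the negligible lower-tail rejection probability gives the usual closed-form inversion.)
δ = d·√(n/2) ⇒ n = 2(δ/d)² = 2 × (3.857 / 0.7016)² = 60.45.
Round up to the next whole unit.

n = 61 per group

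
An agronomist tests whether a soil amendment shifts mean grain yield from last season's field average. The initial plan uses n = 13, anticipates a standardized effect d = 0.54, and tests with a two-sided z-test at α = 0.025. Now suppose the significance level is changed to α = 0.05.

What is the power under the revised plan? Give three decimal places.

Power ≈ 0.495

δ = d·√n = 0.54 × √13 = 1.9470 (unchanged). New critical value: z_{0.025} = 1.960.
Revised power = Φ(δ − 1.960) + Φ(−δ − 1.960) = Φ(-0.013) + Φ(-3.907) = 0.4948 + 0.0000 = 0.4949.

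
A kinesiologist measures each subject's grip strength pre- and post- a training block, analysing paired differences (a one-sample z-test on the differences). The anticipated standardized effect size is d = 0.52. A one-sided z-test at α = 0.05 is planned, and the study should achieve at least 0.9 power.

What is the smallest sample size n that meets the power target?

For power 0.9 need Φ(δ − z_{0.05}) = 0.9, so δ = z_{0.05} + z_{0.10} = 1.645 + 1.282 = 2.926.
δ = d·√n ⇒ n = (δ/d)² = (2.926 / 0.52)² = 31.67.
Round up to the next whole unit.

n = 32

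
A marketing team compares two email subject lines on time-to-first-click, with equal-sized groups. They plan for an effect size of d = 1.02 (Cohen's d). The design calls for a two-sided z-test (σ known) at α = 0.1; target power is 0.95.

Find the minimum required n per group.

Set Φ(δ − 1.645) = 0.95; then δ − 1.645 = Φ⁻¹(0.95) = 1.645, giving δ = 3.290.
(Ignoring the negligible lower-tail rejection probability gives the usual closed-form inversion.)
δ = d·√(n/2) ⇒ n = 2(δ/d)² = 2 × (3.290 / 1.02)² = 20.80.
Round up to the next whole unit.

n = 21 per group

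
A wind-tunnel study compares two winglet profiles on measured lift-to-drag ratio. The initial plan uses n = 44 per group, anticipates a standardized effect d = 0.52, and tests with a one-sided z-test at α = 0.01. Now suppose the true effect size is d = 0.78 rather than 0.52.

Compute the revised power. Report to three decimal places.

Power ≈ 0.909

With d = 0.78: δ = d·√(n/2) = 0.78 × √(44/2) = 3.6585. Critical value z_{0.01} = 2.326.
Revised power = P(Z > 2.326 − δ) = Φ(1.332) = 0.9086.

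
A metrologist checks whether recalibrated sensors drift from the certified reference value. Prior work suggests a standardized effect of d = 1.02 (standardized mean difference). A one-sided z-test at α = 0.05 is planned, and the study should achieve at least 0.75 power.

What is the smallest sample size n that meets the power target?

Set Φ(δ − 1.645) = 0.75; then δ − 1.645 = Φ⁻¹(0.75) = 0.674, giving δ = 2.319.
δ = d·√n ⇒ n = (δ/d)² = (2.319 / 1.02)² = 5.17.
Round up to the next whole unit.

n = 6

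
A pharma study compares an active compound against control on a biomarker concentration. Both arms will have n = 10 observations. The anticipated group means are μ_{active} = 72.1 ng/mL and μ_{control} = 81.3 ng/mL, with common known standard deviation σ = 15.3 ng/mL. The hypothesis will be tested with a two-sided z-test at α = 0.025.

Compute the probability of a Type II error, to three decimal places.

Standardized effect: d = |μ_{active} − μ_{control}| / σ = |72.1 − 81.3| / 15.3 = 0.6013
Noncentrality parameter: δ = d·√(n/2) = 0.6013 × √(10/2) = 1.3446
Critical value for a two-sided test at α = 0.025: z_{α/2} = 2.241.
Power = Φ(δ − 2.241) + Φ(−δ − 2.241) = Φ(-0.897) + Φ(-3.586) = 0.1849 + 0.0002 = 0.1851.
Type II error: β = 1 − power = 1 − 0.1851 = 0.8149.

β ≈ 0.815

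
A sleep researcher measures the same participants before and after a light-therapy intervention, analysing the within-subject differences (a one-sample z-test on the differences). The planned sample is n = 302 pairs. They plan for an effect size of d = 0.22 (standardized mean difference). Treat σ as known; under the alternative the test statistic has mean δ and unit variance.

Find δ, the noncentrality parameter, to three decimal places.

δ ≈ 3.823

The noncentrality parameter scales effect size by the design's sample-size factor: δ = d·√n = 0.22 × √302 = 3.8232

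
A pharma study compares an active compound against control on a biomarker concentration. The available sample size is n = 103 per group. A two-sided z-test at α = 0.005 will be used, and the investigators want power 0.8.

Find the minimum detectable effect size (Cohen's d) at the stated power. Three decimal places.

d ≈ 0.508

Need Φ(δ − 2.807) = 0.8, so δ = 2.807 + 0.842 = 3.649.
(Lower-tail contribution to power is negligible for δ > 0.)
δ = d·√(n/2) ⇒ d = δ/√(n/2) = 3.649/√(103/2) = 0.5084.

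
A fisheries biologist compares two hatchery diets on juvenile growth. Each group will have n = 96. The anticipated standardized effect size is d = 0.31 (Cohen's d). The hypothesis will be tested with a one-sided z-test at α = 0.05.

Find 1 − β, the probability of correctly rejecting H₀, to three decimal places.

Noncentrality parameter: δ = d·√(n/2) = 0.31 × √(96/2) = 2.1477
One-sided α = 0.05 → critical value z_{0.05} = 1.645.
Power = P(Z > 1.645 − δ) = Φ(0.503) = 0.6925.

Power ≈ 0.692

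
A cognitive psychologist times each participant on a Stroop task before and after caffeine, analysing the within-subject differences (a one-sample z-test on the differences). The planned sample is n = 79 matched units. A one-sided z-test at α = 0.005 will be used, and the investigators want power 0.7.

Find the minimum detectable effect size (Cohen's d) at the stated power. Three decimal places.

d ≈ 0.349

Required noncentrality: δ = z_{0.005} + z_{0.30} = 2.576 + 0.524 = 3.100.
δ = d·√n ⇒ d = δ/√n = 3.100/√79 = 0.3488.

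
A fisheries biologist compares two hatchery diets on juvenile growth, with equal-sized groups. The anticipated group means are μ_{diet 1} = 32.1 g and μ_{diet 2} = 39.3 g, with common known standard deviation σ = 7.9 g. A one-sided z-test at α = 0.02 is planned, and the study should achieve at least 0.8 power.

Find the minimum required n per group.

n = 21 per group

Standardized effect: d = |μ_{diet 1} − μ_{diet 2}| / σ = |32.1 − 39.3| / 7.9 = 0.9114
For power 0.8 need Φ(δ − z_{0.02}) = 0.8, so δ = z_{0.02} + z_{0.20} = 2.054 + 0.842 = 2.895.
δ = d·√(n/2) ⇒ n = 2(δ/d)² = 2 × (2.895 / 0.9114)² = 20.18.
Round up to the next whole unit.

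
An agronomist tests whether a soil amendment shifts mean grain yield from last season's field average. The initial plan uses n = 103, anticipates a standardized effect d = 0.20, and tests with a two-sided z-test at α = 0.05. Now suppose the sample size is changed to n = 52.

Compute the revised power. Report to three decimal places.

With n = 52: δ = d·√n = 0.20 × √52 = 1.4422. Critical value z_{0.025} = 1.960.
Revised power = Φ(δ − 1.960) + Φ(−δ − 1.960) = Φ(-0.518) + Φ(-3.402) = 0.3023 + 0.0003 = 0.3027.

Power ≈ 0.303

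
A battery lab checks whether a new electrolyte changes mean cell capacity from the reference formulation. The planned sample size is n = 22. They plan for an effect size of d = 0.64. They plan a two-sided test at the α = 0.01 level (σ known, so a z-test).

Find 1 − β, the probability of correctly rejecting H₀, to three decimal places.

Power ≈ 0.665

Noncentrality parameter: δ = d·√n = 0.64 × √22 = 3.0019
Critical value for a two-sided test at α = 0.01: z_{α/2} = 2.576.
Power = Φ(δ − 2.576) + Φ(−δ − 2.576) = Φ(0.426) + Φ(-5.578) = 0.6650 + 0.0000 = 0.6650.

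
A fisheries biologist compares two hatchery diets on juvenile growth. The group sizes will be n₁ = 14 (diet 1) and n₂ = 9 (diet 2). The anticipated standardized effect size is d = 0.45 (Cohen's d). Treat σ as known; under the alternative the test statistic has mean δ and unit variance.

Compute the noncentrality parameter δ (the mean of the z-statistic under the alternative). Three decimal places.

δ = d / √(1/n₁ + 1/n₂) = 0.45 / √(1/14 + 1/9) = 1.0533

δ ≈ 1.053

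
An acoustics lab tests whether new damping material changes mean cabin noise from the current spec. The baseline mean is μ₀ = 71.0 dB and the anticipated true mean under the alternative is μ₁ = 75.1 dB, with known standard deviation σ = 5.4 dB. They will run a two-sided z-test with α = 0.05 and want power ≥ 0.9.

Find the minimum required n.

n = 19

Standardized effect: d = |μ₁ − μ₀| / σ = |75.1 − 71.0| / 5.4 = 0.7593
Set Φ(δ − 1.960) = 0.9; then δ − 1.960 = Φ⁻¹(0.9) = 1.282, giving δ = 3.242.
(For δ > 0 the lower-tail rejection region contributes negligibly to power, so the one-term inversion is standard.)
δ = d·√n ⇒ n = (δ/d)² = (3.242 / 0.7593)² = 18.23.
Round up to the next whole unit.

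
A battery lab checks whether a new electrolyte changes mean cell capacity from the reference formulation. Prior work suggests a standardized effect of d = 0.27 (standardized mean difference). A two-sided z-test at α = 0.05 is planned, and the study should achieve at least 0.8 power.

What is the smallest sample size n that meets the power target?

n = 108

Set Φ(δ − 1.960) = 0.8; then δ − 1.960 = Φ⁻¹(0.8) = 0.842, giving δ = 2.802.
(For δ > 0 the lower-tail rejection region contributes negligibly to power, so the one-term inversion is standard.)
δ = d·√n ⇒ n = (δ/d)² = (2.802 / 0.27)² = 107.67.
Rounding up, n = 108.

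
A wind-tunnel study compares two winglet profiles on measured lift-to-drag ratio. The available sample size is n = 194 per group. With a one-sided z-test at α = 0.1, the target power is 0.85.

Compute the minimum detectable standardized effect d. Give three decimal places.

Need Φ(δ − 1.282) = 0.85, so δ = 1.282 + 1.036 = 2.318.
δ = d·√(n/2) ⇒ d = δ/√(n/2) = 2.318/√(194/2) = 0.2354.

d ≈ 0.235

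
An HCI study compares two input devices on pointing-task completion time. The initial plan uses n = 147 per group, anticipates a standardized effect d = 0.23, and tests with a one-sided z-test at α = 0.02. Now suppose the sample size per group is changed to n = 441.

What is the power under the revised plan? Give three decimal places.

Power ≈ 0.913

With n = 441 per group: δ = d·√(n/2) = 0.23 × √(441/2) = 3.4153. Critical value z_{0.02} = 2.054.
Revised power = P(Z > 2.054 − δ) = Φ(1.362) = 0.9133.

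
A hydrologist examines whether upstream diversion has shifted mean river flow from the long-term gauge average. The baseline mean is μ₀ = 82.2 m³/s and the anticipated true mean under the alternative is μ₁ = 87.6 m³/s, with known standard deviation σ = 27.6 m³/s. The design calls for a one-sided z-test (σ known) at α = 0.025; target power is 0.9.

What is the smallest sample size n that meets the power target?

Standardized effect: d = |μ₁ − μ₀| / σ = |87.6 − 82.2| / 27.6 = 0.1957
Set Φ(δ − 1.960) = 0.9; then δ − 1.960 = Φ⁻¹(0.9) = 1.282, giving δ = 3.242.
δ = d·√n ⇒ n = (δ/d)² = (3.242 / 0.1957)² = 274.49.
Rounding up, n = 275.

n = 275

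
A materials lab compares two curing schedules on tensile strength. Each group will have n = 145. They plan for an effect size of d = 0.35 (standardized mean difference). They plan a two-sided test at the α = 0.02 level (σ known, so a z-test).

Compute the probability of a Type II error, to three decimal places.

Noncentrality parameter: δ = d·√(n/2) = 0.35 × √(145/2) = 2.9801
Two-sided α = 0.02 → critical value z_{0.01} = 2.326.
Power = Φ(δ − 2.326) + Φ(−δ − 2.326) = Φ(0.654) + Φ(-5.306) = 0.7434 + 0.0000 = 0.7434.
Type II error: β = 1 − power = 1 − 0.7434 = 0.2566.

β ≈ 0.257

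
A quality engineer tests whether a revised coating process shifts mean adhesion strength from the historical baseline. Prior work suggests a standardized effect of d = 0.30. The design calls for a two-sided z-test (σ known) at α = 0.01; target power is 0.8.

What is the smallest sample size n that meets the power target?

Set Φ(δ − 2.576) = 0.8; then δ − 2.576 = Φ⁻¹(0.8) = 0.842, giving δ = 3.417.
(For δ > 0 the lower-tail rejection region contributes negligibly to power, so the one-term inversion is standard.)
δ = d·√n ⇒ n = (δ/d)² = (3.417 / 0.30)² = 129.77.
Rounding up, n = 130.

n = 130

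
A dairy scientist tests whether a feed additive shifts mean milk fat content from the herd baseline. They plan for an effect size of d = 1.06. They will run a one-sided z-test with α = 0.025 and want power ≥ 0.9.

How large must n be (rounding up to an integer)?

Set Φ(δ − 1.960) = 0.9; then δ − 1.960 = Φ⁻¹(0.9) = 1.282, giving δ = 3.242.
δ = d·√n ⇒ n = (δ/d)² = (3.242 / 1.06)² = 9.35.
Rounding up, n = 10.

n = 10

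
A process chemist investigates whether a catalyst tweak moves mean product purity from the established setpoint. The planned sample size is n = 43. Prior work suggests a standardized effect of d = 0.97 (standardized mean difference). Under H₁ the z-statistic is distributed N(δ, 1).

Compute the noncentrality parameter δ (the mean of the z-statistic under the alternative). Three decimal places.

The noncentrality parameter scales effect size by the design's sample-size factor: δ = d·√n = 0.97 × √43 = 6.3607

δ ≈ 6.361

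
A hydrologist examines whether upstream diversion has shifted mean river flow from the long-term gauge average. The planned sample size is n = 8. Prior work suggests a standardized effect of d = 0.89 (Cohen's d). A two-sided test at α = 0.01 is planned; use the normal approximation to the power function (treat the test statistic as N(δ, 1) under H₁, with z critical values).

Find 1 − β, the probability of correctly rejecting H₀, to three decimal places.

Power ≈ 0.477

Noncentrality parameter: δ = d·√n = 0.89 × √8 = 2.5173
Critical value for a two-sided test at α = 0.01: z_{α/2} = 2.576.
Power = Φ(δ − 2.576) + Φ(−δ − 2.576) = Φ(-0.059) + Φ(-5.093) = 0.4767 + 0.0000 = 0.4767.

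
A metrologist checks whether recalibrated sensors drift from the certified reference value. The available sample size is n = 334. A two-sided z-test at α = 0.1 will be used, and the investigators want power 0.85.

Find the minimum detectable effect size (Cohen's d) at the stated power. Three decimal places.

Need Φ(δ − 1.645) = 0.85, so δ = 1.645 + 1.036 = 2.681.
(Lower-tail contribution to power is negligible for δ > 0.)
δ = d·√n ⇒ d = δ/√n = 2.681/√334 = 0.1467.

d ≈ 0.147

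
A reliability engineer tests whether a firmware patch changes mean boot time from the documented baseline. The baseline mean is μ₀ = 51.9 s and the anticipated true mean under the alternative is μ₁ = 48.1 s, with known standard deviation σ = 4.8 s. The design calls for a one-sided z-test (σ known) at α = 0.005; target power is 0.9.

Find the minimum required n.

n = 24

Standardized effect: d = |μ₁ − μ₀| / σ = |48.1 − 51.9| / 4.8 = 0.7917
Set Φ(δ − 2.576) = 0.9; then δ − 2.576 = Φ⁻¹(0.9) = 1.282, giving δ = 3.857.
δ = d·√n ⇒ n = (δ/d)² = (3.857 / 0.7917)² = 23.74.
Round up to the next whole unit.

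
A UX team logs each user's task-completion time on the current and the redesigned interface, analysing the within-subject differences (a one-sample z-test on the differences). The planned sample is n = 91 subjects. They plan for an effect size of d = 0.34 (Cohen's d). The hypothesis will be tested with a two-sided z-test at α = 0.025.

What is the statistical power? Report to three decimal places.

Noncentrality parameter: δ = d·√n = 0.34 × √91 = 3.2434
Critical value for a two-sided test at α = 0.025: z_{α/2} = 2.241.
Power = Φ(δ − 2.241) + Φ(−δ − 2.241) = Φ(1.002) + Φ(-5.485) = 0.8418 + 0.0000 = 0.8418.

Power ≈ 0.842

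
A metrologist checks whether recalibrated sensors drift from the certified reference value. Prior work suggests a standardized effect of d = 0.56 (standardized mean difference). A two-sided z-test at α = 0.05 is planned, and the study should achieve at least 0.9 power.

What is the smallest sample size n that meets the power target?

Set Φ(δ − 1.960) = 0.9; then δ − 1.960 = Φ⁻¹(0.9) = 1.282, giving δ = 3.242.
(Ignoring the negligible lower-tail rejection probability gives the usual closed-form inversion.)
δ = d·√n ⇒ n = (δ/d)² = (3.242 / 0.56)² = 33.51.
Round up to the next whole unit.

n = 34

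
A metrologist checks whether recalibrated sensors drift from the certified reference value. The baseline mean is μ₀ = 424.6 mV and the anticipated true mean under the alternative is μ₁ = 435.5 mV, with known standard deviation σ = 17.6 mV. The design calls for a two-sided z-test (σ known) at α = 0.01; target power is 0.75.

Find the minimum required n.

n = 28

Standardized effect: d = |μ₁ − μ₀| / σ = |435.5 − 424.6| / 17.6 = 0.6193
Set Φ(δ − 2.576) = 0.75; then δ − 2.576 = Φ⁻¹(0.75) = 0.674, giving δ = 3.250.
(Ignoring the negligible lower-tail rejection probability gives the usual closed-form inversion.)
δ = d·√n ⇒ n = (δ/d)² = (3.250 / 0.6193)² = 27.54.
Rounding up, n = 28.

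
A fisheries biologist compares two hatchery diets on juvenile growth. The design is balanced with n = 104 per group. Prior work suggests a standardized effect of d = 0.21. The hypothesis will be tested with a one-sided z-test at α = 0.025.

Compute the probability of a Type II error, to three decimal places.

β ≈ 0.672

Noncentrality parameter: δ = d·√(n/2) = 0.21 × √(104/2) = 1.5143
One-sided α = 0.025 → critical value z_{0.025} = 1.960.
Power = P(Z > 1.960 − δ) = Φ(-0.446) = 0.3279.
Type II error: β = 1 − power = 1 − 0.3279 = 0.6721.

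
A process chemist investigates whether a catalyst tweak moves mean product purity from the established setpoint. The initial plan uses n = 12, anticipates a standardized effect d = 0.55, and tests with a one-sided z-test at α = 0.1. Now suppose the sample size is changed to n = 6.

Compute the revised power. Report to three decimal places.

With n = 6: δ = d·√n = 0.55 × √6 = 1.3472. Critical value z_{0.1} = 1.282.
Revised power = Φ(δ − 1.282) = Φ(0.066) = 0.5262.

Power ≈ 0.526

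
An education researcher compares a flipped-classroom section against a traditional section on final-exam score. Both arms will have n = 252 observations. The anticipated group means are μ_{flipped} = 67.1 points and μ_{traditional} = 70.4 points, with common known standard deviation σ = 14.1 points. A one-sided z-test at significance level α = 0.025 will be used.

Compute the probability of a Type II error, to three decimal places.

Standardized effect: d = |μ_{flipped} − μ_{traditional}| / σ = |67.1 − 70.4| / 14.1 = 0.2340
Noncentrality parameter: λ = d·√(n/2) = 0.2340 × √(252/2) = 2.6271
Critical value for a one-sided test at α = 0.025: z_α = 1.960.
Power = Φ(λ − 1.960) = Φ(0.667) = 0.7477.
Type II error: β = 1 − power = 1 − 0.7477 = 0.2523.

β ≈ 0.252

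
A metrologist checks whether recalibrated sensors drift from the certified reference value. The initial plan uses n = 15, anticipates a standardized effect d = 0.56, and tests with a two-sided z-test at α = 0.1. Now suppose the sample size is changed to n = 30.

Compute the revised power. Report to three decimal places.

Power ≈ 0.923

With n = 30: δ = d·√n = 0.56 × √30 = 3.0672. Critical value z_{0.05} = 1.645.
Revised power = Φ(δ − 1.645) + Φ(−δ − 1.645) = Φ(1.422) + Φ(-4.712) = 0.9225 + 0.0000 = 0.9225.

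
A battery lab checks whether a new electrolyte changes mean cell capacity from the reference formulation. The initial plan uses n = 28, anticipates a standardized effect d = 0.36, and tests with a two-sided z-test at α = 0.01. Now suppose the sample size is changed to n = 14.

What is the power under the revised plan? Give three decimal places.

With n = 14: δ = d·√n = 0.36 × √14 = 1.3470. Critical value z_{0.005} = 2.576.
Revised power = Φ(δ − 2.576) + Φ(−δ − 2.576) = Φ(-1.229) + Φ(-3.923) = 0.1096 + 0.0000 = 0.1096.

Power ≈ 0.110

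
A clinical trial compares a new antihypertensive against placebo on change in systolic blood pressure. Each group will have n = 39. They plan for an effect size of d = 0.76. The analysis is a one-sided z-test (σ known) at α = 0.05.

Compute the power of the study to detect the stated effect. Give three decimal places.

Power ≈ 0.956

Noncentrality parameter: δ = d·√(n/2) = 0.76 × √(39/2) = 3.3561
One-sided α = 0.05 → critical value z_{0.05} = 1.645.
Power = Φ(δ − 1.645) = Φ(1.711) = 0.9565.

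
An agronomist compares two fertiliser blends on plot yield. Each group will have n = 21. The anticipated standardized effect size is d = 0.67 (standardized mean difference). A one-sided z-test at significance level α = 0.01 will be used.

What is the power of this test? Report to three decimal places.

Power ≈ 0.438

Noncentrality parameter: λ = d·√(n/2) = 0.67 × √(21/2) = 2.1710
One-sided α = 0.01 → critical value z_{0.01} = 2.326.
Power = P(Z > 2.326 − λ) = Φ(-0.155) = 0.4383.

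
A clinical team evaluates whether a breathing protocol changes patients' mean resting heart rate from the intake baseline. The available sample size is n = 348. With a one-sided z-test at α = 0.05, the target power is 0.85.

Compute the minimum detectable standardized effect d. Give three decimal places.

d ≈ 0.144

Required noncentrality: δ = z_{0.05} + z_{0.15} = 1.645 + 1.036 = 2.681.
δ = d·√n ⇒ d = δ/√n = 2.681/√348 = 0.1437.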